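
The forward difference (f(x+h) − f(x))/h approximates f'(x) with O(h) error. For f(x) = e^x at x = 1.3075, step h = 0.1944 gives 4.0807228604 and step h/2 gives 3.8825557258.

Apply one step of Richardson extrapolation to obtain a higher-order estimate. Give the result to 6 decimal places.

3.684389

With r = 1 the leading error scales as h^1, so the weight is 2^1 = 2.
2·3.8825557258 − 4.0807228604 = 3.6843885912
(2·3.8825557258 − 4.0807228604)/(2 − 1) = 3.6843885912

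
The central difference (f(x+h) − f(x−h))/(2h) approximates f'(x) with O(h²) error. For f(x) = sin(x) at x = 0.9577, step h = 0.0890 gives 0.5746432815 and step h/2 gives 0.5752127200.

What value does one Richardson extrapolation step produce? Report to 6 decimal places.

0.575403

Error is O(h^2); halving h shrinks it by 2^2 = 4.
Top: 4(0.5752127200) − (0.5746432815) = 1.7262075985
1.7262075985 ÷ 3 = 0.5754025328
Shift from A(h/2): +0.0001898128.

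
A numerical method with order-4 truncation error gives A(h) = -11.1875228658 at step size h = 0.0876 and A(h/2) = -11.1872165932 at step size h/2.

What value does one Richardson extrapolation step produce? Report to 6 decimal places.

-11.187196

r = 4, so 2^r = 16.
Top: 16(-11.1872165932) − (-11.1875228658) = -167.8079426254
(16·(-11.1872165932) − (-11.1875228658))/(16 − 1) = -11.1871961750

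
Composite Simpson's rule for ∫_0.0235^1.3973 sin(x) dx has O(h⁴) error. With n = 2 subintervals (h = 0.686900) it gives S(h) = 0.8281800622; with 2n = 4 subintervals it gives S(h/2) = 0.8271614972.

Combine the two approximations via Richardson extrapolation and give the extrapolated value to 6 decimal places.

0.827094

r = 4: numerator weight 16, denominator 15.
A(h/2) − A(h) = 0.8271614972 − 0.8281800622 = -0.0010185650
Correction (A(h/2) − A(h))/(16 − 1) = (-0.0010185650)/15 = -0.0000679043
R = A(h/2) + (A(h/2) − A(h))/15 = 0.8271614972 − 0.0000679043 = 0.8270935929
Correction |R − A(h/2)| = 6.790e-05; gap |A(h/2) − A(h)| = 1.019e-03.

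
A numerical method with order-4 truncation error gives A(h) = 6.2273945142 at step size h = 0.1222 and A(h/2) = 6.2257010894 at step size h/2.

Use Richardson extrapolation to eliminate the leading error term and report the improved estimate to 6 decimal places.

r = 4: numerator weight 16, denominator 15.
A(h/2) − A(h) = 6.2257010894 − 6.2273945142 = -0.0016934248
Correction (A(h/2) − A(h))/(16 − 1) = (-0.0016934248)/15 = -0.0001128950
R = 6.2257010894 − 0.0001128950 = 6.2255881944
Correction |R − A(h/2)| = 1.129e-04; gap |A(h/2) − A(h)| = 1.693e-03.

6.225588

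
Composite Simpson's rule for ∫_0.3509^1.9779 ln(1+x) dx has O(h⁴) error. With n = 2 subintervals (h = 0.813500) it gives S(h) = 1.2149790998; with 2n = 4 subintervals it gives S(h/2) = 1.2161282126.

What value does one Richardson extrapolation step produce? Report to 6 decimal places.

Order 4 gives 2^r = 16 and 2^r − 1 = 15.
16*1.2161282126 − 1.2149790998 = 18.2430723018
(16*1.2161282126 − 1.2149790998)/(16 − 1) = 1.2162048201

1.216205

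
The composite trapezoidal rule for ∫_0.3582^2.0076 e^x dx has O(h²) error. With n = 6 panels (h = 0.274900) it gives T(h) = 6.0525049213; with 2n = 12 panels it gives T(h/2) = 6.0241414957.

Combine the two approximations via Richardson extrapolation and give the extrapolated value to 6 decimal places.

6.014687

Error is O(h^2); halving h shrinks it by 2^2 = 4.
2^2×A(h/2) = 24.0965659828; minus A(h) gives 18.0440610615.
18.0440610615 ÷ 3 = 6.0146870205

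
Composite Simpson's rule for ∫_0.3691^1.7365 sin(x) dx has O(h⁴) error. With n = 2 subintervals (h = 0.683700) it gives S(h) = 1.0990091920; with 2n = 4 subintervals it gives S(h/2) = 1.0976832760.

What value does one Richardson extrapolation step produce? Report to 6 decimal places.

1.097595

Order 4 gives 2^r = 16 and 2^r − 1 = 15.
Numerator 16 × A(h/2) − A(h) = 16 × 1.0976832760 − 1.0990091920 = 16.4639232240
Denominator 16 − 1 = 15.
Result: 1.0975948816
Shift from A(h/2): −0.0000883944.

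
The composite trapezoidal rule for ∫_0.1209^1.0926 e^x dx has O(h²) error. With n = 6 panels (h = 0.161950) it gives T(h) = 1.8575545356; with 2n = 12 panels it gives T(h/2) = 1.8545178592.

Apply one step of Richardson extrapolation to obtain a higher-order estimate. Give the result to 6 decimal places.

With r = 2 the leading error scales as h^2, so the weight is 2^2 = 4.
Weighted: 7.4180714368 − 1.8575545356 = 5.5605169012
(4·1.8545178592 − 1.8575545356)/(4 − 1) = 1.8535056337

1.853506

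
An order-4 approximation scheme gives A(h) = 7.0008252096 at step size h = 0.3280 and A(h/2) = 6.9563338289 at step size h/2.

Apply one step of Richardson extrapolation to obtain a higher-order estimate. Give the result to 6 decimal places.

Leading term ∝ h^4; use weight 16 = 2^4.
Weighted: 111.3013412624 − 7.0008252096 = 104.3005160528
Denominator 16 − 1 = 15.
So the Richardson estimate is 6.9533677369.
Gap between inputs: 4.449e-02; correction applied: −0.0029660920.

6.953368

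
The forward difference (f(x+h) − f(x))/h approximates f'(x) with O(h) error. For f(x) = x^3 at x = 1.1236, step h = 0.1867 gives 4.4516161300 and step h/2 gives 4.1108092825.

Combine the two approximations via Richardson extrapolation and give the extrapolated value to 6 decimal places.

Order 1 gives 2^r = 2 and 2^r − 1 = 1.
2 × 4.1108092825 − 4.4516161300 = 3.7700024350
Divide by 2^1 − 1 = 1.
3.7700024350 ÷ 1 = 3.7700024350
Gap between inputs: 3.408e-01; correction applied: −0.3408068475.

3.770002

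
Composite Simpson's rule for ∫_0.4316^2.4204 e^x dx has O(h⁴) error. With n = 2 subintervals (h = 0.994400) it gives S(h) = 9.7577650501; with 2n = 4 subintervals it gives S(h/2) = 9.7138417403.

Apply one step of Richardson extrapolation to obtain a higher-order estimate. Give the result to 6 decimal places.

9.710914

Error is O(h^4); halving h shrinks it by 2^4 = 16.
16×9.7138417403 − 9.7577650501 = 145.6637027947
Divide by 2^4 − 1 = 15.
145.6637027947 ÷ 15 = 9.7109135196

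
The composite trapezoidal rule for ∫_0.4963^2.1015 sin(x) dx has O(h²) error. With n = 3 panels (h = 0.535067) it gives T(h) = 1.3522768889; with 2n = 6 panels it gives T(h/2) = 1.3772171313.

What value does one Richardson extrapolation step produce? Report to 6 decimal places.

1.385531

Leading term ∝ h^2; use weight 4 = 2^2.
2^2*A(h/2) = 5.5088685252; minus A(h) gives 4.1565916363.
(4*1.3772171313 − 1.3522768889)/(4 − 1) = 1.3855305454
Shift from A(h/2): +0.0083134141.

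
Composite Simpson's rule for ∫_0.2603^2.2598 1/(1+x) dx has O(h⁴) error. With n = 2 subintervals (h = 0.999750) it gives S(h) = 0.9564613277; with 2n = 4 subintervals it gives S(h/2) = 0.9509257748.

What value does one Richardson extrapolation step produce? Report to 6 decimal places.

Method order is 4; weight 2^4 = 16.
16 × 0.9509257748 − 0.9564613277 = 14.2583510691
Divide by 2^4 − 1 = 15.
R = 14.2583510691/15 = 0.9505567379
Gap between inputs: 5.536e-03; correction applied: −0.0003690369.

0.950557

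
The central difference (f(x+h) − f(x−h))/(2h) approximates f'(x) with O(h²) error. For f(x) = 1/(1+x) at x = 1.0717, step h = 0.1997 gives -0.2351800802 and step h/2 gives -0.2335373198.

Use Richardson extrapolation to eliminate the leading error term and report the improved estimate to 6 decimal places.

-0.232990

With r = 2 the leading error scales as h^2, so the weight is 2^2 = 4.
Weighted: (-0.9341492792) − (-0.2351800802) = -0.6989691990
Denominator 4 − 1 = 3.
(4*(-0.2335373198) − (-0.2351800802))/(4 − 1) = -0.2329897330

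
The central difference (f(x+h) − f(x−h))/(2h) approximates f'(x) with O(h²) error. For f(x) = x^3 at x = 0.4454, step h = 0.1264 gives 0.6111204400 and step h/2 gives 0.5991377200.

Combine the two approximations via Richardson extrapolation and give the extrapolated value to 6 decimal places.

The method has order 2: 2^2 = 4.
2^2·A(h/2) = 2.3965508800; minus A(h) gives 1.7854304400.
Divide by 2^2 − 1 = 3.
Extrapolated: 1.7854304400 / 3 = 0.5951434800
Shift from A(h/2): −0.0039942400.

0.595143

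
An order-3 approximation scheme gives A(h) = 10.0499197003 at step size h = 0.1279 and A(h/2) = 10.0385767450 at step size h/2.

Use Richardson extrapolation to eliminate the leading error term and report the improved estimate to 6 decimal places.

10.036956

r = 3, so 2^r = 8.
2^3 × A(h/2) = 80.3086139600; minus A(h) gives 70.2586942597.
Divide by 2^3 − 1 = 7.
R = 70.2586942597/7 = 10.0369563228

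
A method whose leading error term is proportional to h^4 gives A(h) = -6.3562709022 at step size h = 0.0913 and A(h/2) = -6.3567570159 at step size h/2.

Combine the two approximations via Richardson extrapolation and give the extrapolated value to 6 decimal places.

r = 4, so 2^r = 16.
16·(-6.3567570159) = -101.7081122544; (-101.7081122544) − (-6.3562709022) = -95.3518413522
(16·(-6.3567570159) − (-6.3562709022))/(16 − 1) = -6.3567894235
Shift from A(h/2): −0.0000324076.

-6.356789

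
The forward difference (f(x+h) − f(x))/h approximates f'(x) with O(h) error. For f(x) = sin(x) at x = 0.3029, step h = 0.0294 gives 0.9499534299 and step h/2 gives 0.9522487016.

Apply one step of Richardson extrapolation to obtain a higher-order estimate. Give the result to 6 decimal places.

0.954544

Error is O(h^1); halving h shrinks it by 2^1 = 2.
A(h/2) − A(h) = 0.9522487016 − 0.9499534299 = 0.0022952717
Correction (A(h/2) − A(h))/(2 − 1) = 0.0022952717/1 = 0.0022952717
R = A(h/2) + (A(h/2) − A(h))/1 = 0.9522487016 + 0.0022952717 = 0.9545439733
Correction |R − A(h/2)| = 2.295e-03; gap |A(h/2) − A(h)| = 2.295e-03.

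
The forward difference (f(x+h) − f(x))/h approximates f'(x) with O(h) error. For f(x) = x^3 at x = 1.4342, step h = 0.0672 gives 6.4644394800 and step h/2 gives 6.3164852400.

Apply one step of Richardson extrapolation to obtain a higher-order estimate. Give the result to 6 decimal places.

6.168531

Order 1 gives 2^r = 2 and 2^r − 1 = 1.
Top: 2(6.3164852400) − (6.4644394800) = 6.1685310000
R = 6.1685310000/1 = 6.1685310000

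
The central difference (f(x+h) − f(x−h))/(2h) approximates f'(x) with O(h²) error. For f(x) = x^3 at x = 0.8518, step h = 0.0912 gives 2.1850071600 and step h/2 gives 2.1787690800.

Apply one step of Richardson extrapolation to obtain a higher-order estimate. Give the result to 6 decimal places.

2.176690

The method has order 2: 2^2 = 4.
A(h/2) − A(h) = 2.1787690800 − 2.1850071600 = -0.0062380800
Divide by 2^2 − 1 = 3: (-0.0062380800)/3 = -0.0020793600
R = 2.1787690800 − 0.0020793600 = 2.1766897200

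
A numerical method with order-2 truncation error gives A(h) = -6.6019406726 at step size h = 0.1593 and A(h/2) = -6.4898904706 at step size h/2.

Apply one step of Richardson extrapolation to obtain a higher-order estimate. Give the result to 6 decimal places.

With r = 2 the leading error scales as h^2, so the weight is 2^2 = 4.
4*(-6.4898904706) − (-6.6019406726) = -19.3576212098
(4*(-6.4898904706) − (-6.6019406726))/(4 − 1) = -6.4525404033

-6.452540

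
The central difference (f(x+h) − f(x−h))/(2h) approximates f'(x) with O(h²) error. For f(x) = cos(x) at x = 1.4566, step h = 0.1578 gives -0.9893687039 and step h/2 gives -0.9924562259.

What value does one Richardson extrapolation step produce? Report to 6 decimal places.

r = 2: numerator weight 4, denominator 3.
Numerator 4 × A(h/2) − A(h) = 4 × (-0.9924562259) − (-0.9893687039) = -2.9804561997
R = (-2.9804561997)/3 = -0.9934853999
Gap between inputs: 3.088e-03; correction applied: −0.0010291740.

-0.993485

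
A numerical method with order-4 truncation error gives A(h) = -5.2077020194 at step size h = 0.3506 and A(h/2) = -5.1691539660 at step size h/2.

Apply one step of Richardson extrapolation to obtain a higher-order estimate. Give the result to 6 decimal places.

-5.166584

r = 4: numerator weight 16, denominator 15.
Difference of the inputs: -5.1691539660 − (-5.2077020194) = 0.0385480534
Correction (A(h/2) − A(h))/(16 − 1) = 0.0385480534/15 = 0.0025698702
R = A(h/2) + (A(h/2) − A(h))/15 = -5.1691539660 + 0.0025698702 = -5.1665840958
Correction |R − A(h/2)| = 2.570e-03; gap |A(h/2) − A(h)| = 3.855e-02.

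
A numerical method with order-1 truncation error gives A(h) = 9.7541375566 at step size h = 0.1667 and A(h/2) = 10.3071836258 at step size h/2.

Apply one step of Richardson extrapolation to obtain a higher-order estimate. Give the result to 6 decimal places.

10.860230

Leading term ∝ h^1; use weight 2 = 2^1.
2 × 10.3071836258 = 20.6143672516; subtract 9.7541375566 → 10.8602296950
Divide by 2^1 − 1 = 1.
10.8602296950 ÷ 1 = 10.8602296950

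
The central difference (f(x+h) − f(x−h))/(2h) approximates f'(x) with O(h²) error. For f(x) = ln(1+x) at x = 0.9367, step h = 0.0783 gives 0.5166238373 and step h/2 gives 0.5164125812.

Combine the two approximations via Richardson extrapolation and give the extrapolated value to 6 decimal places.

With r = 2 the leading error scales as h^2, so the weight is 2^2 = 4.
4 × 0.5164125812 − 0.5166238373 = 1.5490264875
Divide by 2^2 − 1 = 3.
R = 1.5490264875/3 = 0.5163421625

0.516342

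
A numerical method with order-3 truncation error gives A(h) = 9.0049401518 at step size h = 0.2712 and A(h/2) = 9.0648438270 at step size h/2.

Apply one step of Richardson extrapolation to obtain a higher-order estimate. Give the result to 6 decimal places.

Leading term ∝ h^3; use weight 8 = 2^3.
Top: 8(9.0648438270) − (9.0049401518) = 63.5138104642
63.5138104642 ÷ 7 = 9.0734014949
Gap between inputs: 5.990e-02; correction applied: +0.0085576679.

9.073401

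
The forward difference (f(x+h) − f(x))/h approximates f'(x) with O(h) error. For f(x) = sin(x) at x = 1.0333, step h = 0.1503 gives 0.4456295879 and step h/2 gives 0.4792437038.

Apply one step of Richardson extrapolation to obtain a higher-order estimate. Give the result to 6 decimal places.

Order 1 gives 2^r = 2 and 2^r − 1 = 1.
A(h/2) − A(h) = 0.4792437038 − 0.4456295879 = 0.0336141159
Correction (A(h/2) − A(h))/(2 − 1) = 0.0336141159/1 = 0.0336141159
R = A(h/2) + (A(h/2) − A(h))/1 = 0.4792437038 + 0.0336141159 = 0.5128578197

0.512858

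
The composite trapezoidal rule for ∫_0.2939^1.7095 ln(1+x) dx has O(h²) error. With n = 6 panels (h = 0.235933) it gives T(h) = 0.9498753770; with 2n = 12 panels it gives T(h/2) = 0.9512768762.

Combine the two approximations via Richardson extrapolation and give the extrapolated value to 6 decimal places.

0.951744

Order 2 gives 2^r = 4 and 2^r − 1 = 3.
Top: 4(0.9512768762) − (0.9498753770) = 2.8552321278
Divide by 2^2 − 1 = 3.
2.8552321278 ÷ 3 = 0.9517440426
Correction |R − A(h/2)| = 4.672e-04; gap |A(h/2) − A(h)| = 1.401e-03.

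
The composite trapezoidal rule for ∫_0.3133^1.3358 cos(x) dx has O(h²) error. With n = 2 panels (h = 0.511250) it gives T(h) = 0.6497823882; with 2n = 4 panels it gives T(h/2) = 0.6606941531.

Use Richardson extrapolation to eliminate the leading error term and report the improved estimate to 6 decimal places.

r = 2, so 2^r = 4.
4·0.6606941531 = 2.6427766124; subtract 0.6497823882 → 1.9929942242
(4·0.6606941531 − 0.6497823882)/(4 − 1) = 0.6643314081

0.664331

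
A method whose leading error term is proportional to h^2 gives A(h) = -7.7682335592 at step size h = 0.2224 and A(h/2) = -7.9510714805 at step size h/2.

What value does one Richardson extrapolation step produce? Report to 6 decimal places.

-8.012017

Method order is 2; weight 2^2 = 4.
4 × (-7.9510714805) = -31.8042859220; subtract (-7.7682335592) → -24.0360523628
(4 × (-7.9510714805) − (-7.7682335592))/(4 − 1) = -8.0120174543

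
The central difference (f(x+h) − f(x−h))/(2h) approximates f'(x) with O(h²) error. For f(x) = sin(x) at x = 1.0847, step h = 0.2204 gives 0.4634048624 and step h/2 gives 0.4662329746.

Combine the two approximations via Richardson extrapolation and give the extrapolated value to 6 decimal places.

r = 2: numerator weight 4, denominator 3.
Weighted: 1.8649318984 − 0.4634048624 = 1.4015270360
(4 × 0.4662329746 − 0.4634048624)/(4 − 1) = 0.4671756787

0.467176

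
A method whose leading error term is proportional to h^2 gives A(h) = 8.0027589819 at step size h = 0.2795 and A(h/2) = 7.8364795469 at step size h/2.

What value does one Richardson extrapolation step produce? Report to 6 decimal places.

r = 2, so 2^r = 4.
4·7.8364795469 = 31.3459181876; 31.3459181876 − 8.0027589819 = 23.3431592057
23.3431592057 ÷ 3 = 7.7810530686
Correction |R − A(h/2)| = 5.543e-02; gap |A(h/2) − A(h)| = 1.663e-01.

7.781053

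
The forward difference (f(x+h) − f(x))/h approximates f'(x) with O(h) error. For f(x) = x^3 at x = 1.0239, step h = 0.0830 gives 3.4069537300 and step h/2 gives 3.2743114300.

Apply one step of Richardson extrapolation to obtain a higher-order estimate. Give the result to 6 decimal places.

Order 1 gives 2^r = 2 and 2^r − 1 = 1.
2^1·A(h/2) = 6.5486228600; minus A(h) gives 3.1416691300.
(2·3.2743114300 − 3.4069537300)/(2 − 1) = 3.1416691300
Gap between inputs: 1.326e-01; correction applied: −0.1326423000.

3.141669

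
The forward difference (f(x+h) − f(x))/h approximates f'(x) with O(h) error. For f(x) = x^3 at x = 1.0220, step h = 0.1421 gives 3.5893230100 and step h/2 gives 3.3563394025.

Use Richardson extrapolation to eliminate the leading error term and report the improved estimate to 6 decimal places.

The method has order 1: 2^1 = 2.
Top: 2(3.3563394025) − (3.5893230100) = 3.1233557950
Divide by 2^1 − 1 = 1.
So the Richardson estimate is 3.1233557950.
Gap between inputs: 2.330e-01; correction applied: −0.2329836075.

3.123356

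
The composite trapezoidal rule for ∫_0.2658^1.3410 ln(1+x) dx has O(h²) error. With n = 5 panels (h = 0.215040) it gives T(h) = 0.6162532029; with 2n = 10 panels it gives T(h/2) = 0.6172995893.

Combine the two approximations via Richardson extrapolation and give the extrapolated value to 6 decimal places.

0.617648

Error is O(h^2); halving h shrinks it by 2^2 = 4.
2^2*A(h/2) = 2.4691983572; minus A(h) gives 1.8529451543.
Divide by 2^2 − 1 = 3.
Extrapolated: 1.8529451543 / 3 = 0.6176483848
Correction |R − A(h/2)| = 3.488e-04; gap |A(h/2) − A(h)| = 1.046e-03.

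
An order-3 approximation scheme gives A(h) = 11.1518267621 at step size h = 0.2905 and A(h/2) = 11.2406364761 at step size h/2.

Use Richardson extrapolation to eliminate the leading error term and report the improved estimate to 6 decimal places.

11.253324

Method order is 3; weight 2^3 = 8.
8·11.2406364761 = 89.9250918088; subtract 11.1518267621 → 78.7732650467
78.7732650467 ÷ 7 = 11.2533235781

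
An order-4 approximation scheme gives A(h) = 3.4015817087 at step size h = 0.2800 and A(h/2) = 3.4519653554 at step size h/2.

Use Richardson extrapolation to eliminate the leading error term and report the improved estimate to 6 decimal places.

r = 4: numerator weight 16, denominator 15.
Difference of the inputs: 3.4519653554 − 3.4015817087 = 0.0503836467
Correction (A(h/2) − A(h))/(16 − 1) = 0.0503836467/15 = 0.0033589098
R = 3.4519653554 + 0.0033589098 = 3.4553242652

3.455324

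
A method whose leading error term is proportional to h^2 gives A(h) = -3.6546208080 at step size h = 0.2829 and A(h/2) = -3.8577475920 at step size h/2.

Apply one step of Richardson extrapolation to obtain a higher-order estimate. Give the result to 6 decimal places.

Order 2 gives 2^r = 4 and 2^r − 1 = 3.
4·(-3.8577475920) = -15.4309903680; subtract (-3.6546208080) → -11.7763695600
Divide by 2^2 − 1 = 3.
(4·(-3.8577475920) − (-3.6546208080))/(4 − 1) = -3.9254565200

-3.925457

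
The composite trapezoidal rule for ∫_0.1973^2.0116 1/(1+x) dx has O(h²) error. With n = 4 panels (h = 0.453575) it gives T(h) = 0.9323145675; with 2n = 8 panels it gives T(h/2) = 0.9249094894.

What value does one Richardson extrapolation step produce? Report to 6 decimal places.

Error is O(h^2); halving h shrinks it by 2^2 = 4.
4 × 0.9249094894 = 3.6996379576; 3.6996379576 − 0.9323145675 = 2.7673233901
Divide by 2^2 − 1 = 3.
Result: 0.9224411300
Shift from A(h/2): −0.0024683594.

0.922441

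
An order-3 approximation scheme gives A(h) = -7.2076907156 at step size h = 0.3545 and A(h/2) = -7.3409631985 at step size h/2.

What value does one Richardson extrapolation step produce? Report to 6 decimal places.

Error is O(h^3); halving h shrinks it by 2^3 = 8.
2^3·A(h/2) = -58.7277055880; minus A(h) gives -51.5200148724.
(8·(-7.3409631985) − (-7.2076907156))/(8 − 1) = -7.3600021246

-7.360002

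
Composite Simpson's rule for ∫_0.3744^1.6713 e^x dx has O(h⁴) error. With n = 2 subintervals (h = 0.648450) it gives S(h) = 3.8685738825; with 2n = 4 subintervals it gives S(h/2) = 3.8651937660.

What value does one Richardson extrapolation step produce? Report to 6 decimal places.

With r = 4 the leading error scales as h^4, so the weight is 2^4 = 16.
Top: 16(3.8651937660) − (3.8685738825) = 57.9745263735
Denominator 16 − 1 = 15.
Extrapolated: 57.9745263735 / 15 = 3.8649684249

3.864968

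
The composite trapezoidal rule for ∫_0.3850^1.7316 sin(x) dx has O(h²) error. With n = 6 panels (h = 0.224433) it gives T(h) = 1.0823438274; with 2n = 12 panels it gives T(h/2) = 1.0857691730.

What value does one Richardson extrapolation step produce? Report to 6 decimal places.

The method has order 2: 2^2 = 4.
4 × 1.0857691730 − 1.0823438274 = 3.2607328646
Divide by 2^2 − 1 = 3.
Extrapolated: 3.2607328646 / 3 = 1.0869109549

1.086911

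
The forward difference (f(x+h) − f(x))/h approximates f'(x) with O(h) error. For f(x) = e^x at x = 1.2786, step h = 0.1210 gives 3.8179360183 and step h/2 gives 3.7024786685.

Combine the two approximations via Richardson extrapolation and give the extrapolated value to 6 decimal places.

Error is O(h^1); halving h shrinks it by 2^1 = 2.
2^1 × A(h/2) = 7.4049573370; minus A(h) gives 3.5870213187.
Divide by 2^1 − 1 = 1.
(2 × 3.7024786685 − 3.8179360183)/(2 − 1) = 3.5870213187

3.587021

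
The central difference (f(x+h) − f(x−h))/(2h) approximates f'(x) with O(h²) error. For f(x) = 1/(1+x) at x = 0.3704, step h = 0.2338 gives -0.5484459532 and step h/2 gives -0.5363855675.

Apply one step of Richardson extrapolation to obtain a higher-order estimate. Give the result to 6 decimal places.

r = 2, so 2^r = 4.
Top: 4(-0.5363855675) − (-0.5484459532) = -1.5970963168
Extrapolated: (-1.5970963168) / 3 = -0.5323654389
Correction |R − A(h/2)| = 4.020e-03; gap |A(h/2) − A(h)| = 1.206e-02.

-0.532365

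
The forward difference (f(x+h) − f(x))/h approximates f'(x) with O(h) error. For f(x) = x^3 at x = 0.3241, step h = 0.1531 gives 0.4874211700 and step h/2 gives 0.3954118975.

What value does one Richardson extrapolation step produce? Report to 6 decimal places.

0.303403

r = 1, so 2^r = 2.
2×0.3954118975 − 0.4874211700 = 0.3034026250
R = 0.3034026250/1 = 0.3034026250
Gap between inputs: 9.201e-02; correction applied: −0.0920092725.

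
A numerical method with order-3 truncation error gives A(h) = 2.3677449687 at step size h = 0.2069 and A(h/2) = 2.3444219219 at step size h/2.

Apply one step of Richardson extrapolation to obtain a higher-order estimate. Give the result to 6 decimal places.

2.341090

r = 3, so 2^r = 8.
Difference of the inputs: 2.3444219219 − 2.3677449687 = -0.0233230468
Correction (A(h/2) − A(h))/(8 − 1) = (-0.0233230468)/7 = -0.0033318638
R = A(h/2) + (A(h/2) − A(h))/7 = 2.3444219219 − 0.0033318638 = 2.3410900581
Gap between inputs: 2.332e-02; correction applied: −0.0033318638.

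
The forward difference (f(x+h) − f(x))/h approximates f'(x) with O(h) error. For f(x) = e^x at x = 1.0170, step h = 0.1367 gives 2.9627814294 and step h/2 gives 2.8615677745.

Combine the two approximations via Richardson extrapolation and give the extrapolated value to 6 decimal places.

2.760354

Error is O(h^1); halving h shrinks it by 2^1 = 2.
2*2.8615677745 = 5.7231355490; subtract 2.9627814294 → 2.7603541196
Divide by 2^1 − 1 = 1.
Extrapolated: 2.7603541196 / 1 = 2.7603541196
Correction |R − A(h/2)| = 1.012e-01; gap |A(h/2) − A(h)| = 1.012e-01.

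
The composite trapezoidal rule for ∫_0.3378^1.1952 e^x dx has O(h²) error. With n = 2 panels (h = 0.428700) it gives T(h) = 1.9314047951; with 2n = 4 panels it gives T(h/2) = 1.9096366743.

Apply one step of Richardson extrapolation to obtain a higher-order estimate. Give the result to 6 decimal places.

1.902381

With r = 2 the leading error scales as h^2, so the weight is 2^2 = 4.
4·1.9096366743 − 1.9314047951 = 5.7071419021
5.7071419021 ÷ 3 = 1.9023806340
Shift from A(h/2): −0.0072560403.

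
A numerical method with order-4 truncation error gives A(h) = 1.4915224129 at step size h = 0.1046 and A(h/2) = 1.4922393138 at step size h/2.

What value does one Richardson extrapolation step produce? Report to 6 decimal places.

1.492287

r = 4, so 2^r = 16.
16·1.4922393138 − 1.4915224129 = 22.3843066079
R = 22.3843066079/15 = 1.4922871072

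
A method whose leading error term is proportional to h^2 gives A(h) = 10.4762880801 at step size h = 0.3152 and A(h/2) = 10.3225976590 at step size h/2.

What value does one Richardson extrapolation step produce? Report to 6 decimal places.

10.271368

r = 2: numerator weight 4, denominator 3.
2^2×A(h/2) = 41.2903906360; minus A(h) gives 30.8141025559.
30.8141025559 ÷ 3 = 10.2713675186
Shift from A(h/2): −0.0512301404.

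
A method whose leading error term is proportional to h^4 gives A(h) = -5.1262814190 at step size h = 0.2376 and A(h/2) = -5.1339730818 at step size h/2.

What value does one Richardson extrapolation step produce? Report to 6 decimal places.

r = 4, so 2^r = 16.
16*(-5.1339730818) = -82.1435693088; subtract (-5.1262814190) → -77.0172878898
Denominator 16 − 1 = 15.
Extrapolated: (-77.0172878898) / 15 = -5.1344858593

-5.134486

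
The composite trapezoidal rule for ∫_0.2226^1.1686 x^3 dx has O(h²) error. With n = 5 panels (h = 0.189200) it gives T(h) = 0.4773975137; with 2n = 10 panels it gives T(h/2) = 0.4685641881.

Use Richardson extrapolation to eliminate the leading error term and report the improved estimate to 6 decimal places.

The method has order 2: 2^2 = 4.
4·0.4685641881 = 1.8742567524; subtract 0.4773975137 → 1.3968592387
Denominator 4 − 1 = 3.
R = 1.3968592387/3 = 0.4656197462

0.465620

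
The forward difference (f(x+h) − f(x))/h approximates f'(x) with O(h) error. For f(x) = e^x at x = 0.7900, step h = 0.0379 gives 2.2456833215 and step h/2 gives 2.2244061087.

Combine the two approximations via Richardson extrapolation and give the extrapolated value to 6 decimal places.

2.203129

With r = 1 the leading error scales as h^1, so the weight is 2^1 = 2.
2×2.2244061087 = 4.4488122174; 4.4488122174 − 2.2456833215 = 2.2031288959
Extrapolated: 2.2031288959 / 1 = 2.2031288959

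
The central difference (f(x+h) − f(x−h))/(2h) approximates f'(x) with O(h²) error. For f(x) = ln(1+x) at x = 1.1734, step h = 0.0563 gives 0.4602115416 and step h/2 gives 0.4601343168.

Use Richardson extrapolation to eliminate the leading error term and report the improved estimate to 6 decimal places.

0.460109

The method has order 2: 2^2 = 4.
Weighted: 1.8405372672 − 0.4602115416 = 1.3803257256
Denominator 4 − 1 = 3.
Result: 0.4601085752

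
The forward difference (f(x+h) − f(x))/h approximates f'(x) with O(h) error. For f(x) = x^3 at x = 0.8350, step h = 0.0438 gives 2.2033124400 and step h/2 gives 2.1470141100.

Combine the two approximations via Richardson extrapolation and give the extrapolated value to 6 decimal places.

2.090716

Method order is 1; weight 2^1 = 2.
2·2.1470141100 − 2.2033124400 = 2.0907157800
Divide by 2^1 − 1 = 1.
R = 2.0907157800/1 = 2.0907157800
Shift from A(h/2): −0.0562983300.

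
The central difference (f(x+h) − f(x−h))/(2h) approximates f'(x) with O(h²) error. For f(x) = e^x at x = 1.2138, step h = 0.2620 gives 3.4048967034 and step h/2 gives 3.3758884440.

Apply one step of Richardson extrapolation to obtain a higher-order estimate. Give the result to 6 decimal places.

Error is O(h^2); halving h shrinks it by 2^2 = 4.
Numerator 4 × A(h/2) − A(h) = 4 × 3.3758884440 − 3.4048967034 = 10.0986570726
(4 × 3.3758884440 − 3.4048967034)/(4 − 1) = 3.3662190242
Gap between inputs: 2.901e-02; correction applied: −0.0096694198.

3.366219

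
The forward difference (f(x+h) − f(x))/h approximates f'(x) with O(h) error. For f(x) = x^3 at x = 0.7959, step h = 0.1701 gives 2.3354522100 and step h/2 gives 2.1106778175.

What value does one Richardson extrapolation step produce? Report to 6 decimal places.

1.885903

r = 1: numerator weight 2, denominator 1.
2^1 × A(h/2) = 4.2213556350; minus A(h) gives 1.8859034250.
R = 1.8859034250/1 = 1.8859034250
Correction |R − A(h/2)| = 2.248e-01; gap |A(h/2) − A(h)| = 2.248e-01.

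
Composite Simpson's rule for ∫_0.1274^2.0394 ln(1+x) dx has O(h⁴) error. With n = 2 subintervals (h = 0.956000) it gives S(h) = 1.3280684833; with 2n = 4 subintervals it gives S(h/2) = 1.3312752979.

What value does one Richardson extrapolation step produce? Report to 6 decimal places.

Method order is 4; weight 2^4 = 16.
16 × 1.3312752979 − 1.3280684833 = 19.9723362831
Divide by 2^4 − 1 = 15.
(16 × 1.3312752979 − 1.3280684833)/(16 − 1) = 1.3314890855
Correction |R − A(h/2)| = 2.138e-04; gap |A(h/2) − A(h)| = 3.207e-03.

1.331489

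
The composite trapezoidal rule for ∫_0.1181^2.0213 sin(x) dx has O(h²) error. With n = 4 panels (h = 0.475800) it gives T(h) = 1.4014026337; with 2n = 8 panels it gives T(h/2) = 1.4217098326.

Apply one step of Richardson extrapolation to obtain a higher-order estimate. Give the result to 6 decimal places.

Error is O(h^2); halving h shrinks it by 2^2 = 4.
4·1.4217098326 = 5.6868393304; subtract 1.4014026337 → 4.2854366967
Denominator 4 − 1 = 3.
Result: 1.4284788989
Gap between inputs: 2.031e-02; correction applied: +0.0067690663.

1.428479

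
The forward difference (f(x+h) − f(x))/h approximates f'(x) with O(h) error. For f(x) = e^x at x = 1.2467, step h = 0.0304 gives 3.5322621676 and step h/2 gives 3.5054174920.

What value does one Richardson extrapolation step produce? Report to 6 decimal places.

3.478573

Error is O(h^1); halving h shrinks it by 2^1 = 2.
2·3.5054174920 = 7.0108349840; 7.0108349840 − 3.5322621676 = 3.4785728164
Divide by 2^1 − 1 = 1.
Extrapolated: 3.4785728164 / 1 = 3.4785728164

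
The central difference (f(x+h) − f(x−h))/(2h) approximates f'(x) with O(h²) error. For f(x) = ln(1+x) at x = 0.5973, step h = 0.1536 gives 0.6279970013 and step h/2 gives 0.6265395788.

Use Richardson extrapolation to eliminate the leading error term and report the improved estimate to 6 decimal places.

0.626054

Leading term ∝ h^2; use weight 4 = 2^2.
4*0.6265395788 = 2.5061583152; subtract 0.6279970013 → 1.8781613139
Denominator 4 − 1 = 3.
1.8781613139 ÷ 3 = 0.6260537713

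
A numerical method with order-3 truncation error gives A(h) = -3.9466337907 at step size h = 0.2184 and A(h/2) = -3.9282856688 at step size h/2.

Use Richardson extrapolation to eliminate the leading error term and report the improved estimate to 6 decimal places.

Method order is 3; weight 2^3 = 8.
A(h/2) − A(h) = -3.9282856688 − (-3.9466337907) = 0.0183481219
Divide by 2^3 − 1 = 7: 0.0183481219/7 = 0.0026211603
R = -3.9282856688 + 0.0026211603 = -3.9256645085

-3.925665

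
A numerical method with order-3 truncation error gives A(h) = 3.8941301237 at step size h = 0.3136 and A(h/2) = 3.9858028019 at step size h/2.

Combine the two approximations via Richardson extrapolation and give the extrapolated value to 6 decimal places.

With r = 3 the leading error scales as h^3, so the weight is 2^3 = 8.
2^3·A(h/2) = 31.8864224152; minus A(h) gives 27.9922922915.
Divide by 2^3 − 1 = 7.
R = 27.9922922915/7 = 3.9988988988
Correction |R − A(h/2)| = 1.310e-02; gap |A(h/2) − A(h)| = 9.167e-02.

3.998899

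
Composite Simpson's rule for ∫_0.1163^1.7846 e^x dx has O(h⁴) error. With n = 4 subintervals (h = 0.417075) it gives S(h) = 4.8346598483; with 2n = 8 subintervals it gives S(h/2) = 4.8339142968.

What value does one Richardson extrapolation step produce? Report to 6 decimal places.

Error is O(h^4); halving h shrinks it by 2^4 = 16.
16·4.8339142968 − 4.8346598483 = 72.5079689005
(16·4.8339142968 − 4.8346598483)/(16 − 1) = 4.8338645934

4.833865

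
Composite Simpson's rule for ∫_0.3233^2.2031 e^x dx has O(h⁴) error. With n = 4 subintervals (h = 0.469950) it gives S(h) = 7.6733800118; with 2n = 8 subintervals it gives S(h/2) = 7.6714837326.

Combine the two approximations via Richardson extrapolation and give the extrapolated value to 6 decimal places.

r = 4: numerator weight 16, denominator 15.
Difference of the inputs: 7.6714837326 − 7.6733800118 = -0.0018962792
Divide by 2^4 − 1 = 15: (-0.0018962792)/15 = -0.0001264186
R = A(h/2) + (A(h/2) − A(h))/15 = 7.6714837326 − 0.0001264186 = 7.6713573140

7.671357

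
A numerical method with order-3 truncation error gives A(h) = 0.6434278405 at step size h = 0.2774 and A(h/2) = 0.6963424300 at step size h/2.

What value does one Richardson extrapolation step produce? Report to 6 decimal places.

The method has order 3: 2^3 = 8.
8×0.6963424300 = 5.5707394400; 5.5707394400 − 0.6434278405 = 4.9273115995
R = 4.9273115995/7 = 0.7039016571

0.703902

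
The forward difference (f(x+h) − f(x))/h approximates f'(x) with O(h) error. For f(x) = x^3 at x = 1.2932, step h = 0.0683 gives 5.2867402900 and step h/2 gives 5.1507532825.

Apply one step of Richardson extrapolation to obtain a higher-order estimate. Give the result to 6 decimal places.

5.014766

Leading term ∝ h^1; use weight 2 = 2^1.
Top: 2(5.1507532825) − (5.2867402900) = 5.0147662750
Divide by 2^1 − 1 = 1.
(2×5.1507532825 − 5.2867402900)/(2 − 1) = 5.0147662750
Correction |R − A(h/2)| = 1.360e-01; gap |A(h/2) − A(h)| = 1.360e-01.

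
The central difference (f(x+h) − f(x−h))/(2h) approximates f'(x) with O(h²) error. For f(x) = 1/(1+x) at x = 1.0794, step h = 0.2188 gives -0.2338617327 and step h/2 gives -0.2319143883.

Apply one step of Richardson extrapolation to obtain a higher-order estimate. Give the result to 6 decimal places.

-0.231265

Error is O(h^2); halving h shrinks it by 2^2 = 4.
Weighted: (-0.9276575532) − (-0.2338617327) = -0.6937958205
(4·(-0.2319143883) − (-0.2338617327))/(4 − 1) = -0.2312652735
Correction |R − A(h/2)| = 6.491e-04; gap |A(h/2) − A(h)| = 1.947e-03.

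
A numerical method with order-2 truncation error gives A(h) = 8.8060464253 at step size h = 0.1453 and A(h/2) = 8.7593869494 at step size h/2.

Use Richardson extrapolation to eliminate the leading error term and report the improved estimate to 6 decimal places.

r = 2: numerator weight 4, denominator 3.
Top: 4(8.7593869494) − (8.8060464253) = 26.2315013723
(4·8.7593869494 − 8.8060464253)/(4 − 1) = 8.7438337908

8.743834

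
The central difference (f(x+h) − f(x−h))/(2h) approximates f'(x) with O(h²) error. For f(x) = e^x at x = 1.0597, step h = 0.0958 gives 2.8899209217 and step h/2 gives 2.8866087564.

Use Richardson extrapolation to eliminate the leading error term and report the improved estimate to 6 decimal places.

2.885505

Method order is 2; weight 2^2 = 4.
Numerator 4·A(h/2) − A(h) = 4·2.8866087564 − 2.8899209217 = 8.6565141039
Denominator 4 − 1 = 3.
(4·2.8866087564 − 2.8899209217)/(4 − 1) = 2.8855047013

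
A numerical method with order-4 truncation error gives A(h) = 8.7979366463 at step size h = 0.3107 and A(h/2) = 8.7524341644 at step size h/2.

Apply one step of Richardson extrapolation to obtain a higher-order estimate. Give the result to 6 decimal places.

8.749401

Leading term ∝ h^4; use weight 16 = 2^4.
Difference of the inputs: 8.7524341644 − 8.7979366463 = -0.0455024819
Divide by 2^4 − 1 = 15: (-0.0455024819)/15 = -0.0030334988
R = 8.7524341644 − 0.0030334988 = 8.7494006656
Gap between inputs: 4.550e-02; correction applied: −0.0030334988.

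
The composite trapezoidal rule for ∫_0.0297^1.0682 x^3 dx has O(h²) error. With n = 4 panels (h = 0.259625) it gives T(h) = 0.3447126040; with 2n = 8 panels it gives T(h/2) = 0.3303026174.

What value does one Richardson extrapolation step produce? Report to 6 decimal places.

r = 2, so 2^r = 4.
4 × 0.3303026174 − 0.3447126040 = 0.9764978656
Denominator 4 − 1 = 3.
So the Richardson estimate is 0.3254992885.

0.325499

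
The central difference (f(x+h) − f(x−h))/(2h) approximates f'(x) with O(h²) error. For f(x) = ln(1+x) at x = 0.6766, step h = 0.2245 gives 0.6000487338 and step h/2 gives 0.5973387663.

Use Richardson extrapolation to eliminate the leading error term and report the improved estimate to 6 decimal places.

r = 2: numerator weight 4, denominator 3.
4·0.5973387663 = 2.3893550652; 2.3893550652 − 0.6000487338 = 1.7893063314
Denominator 4 − 1 = 3.
Result: 0.5964354438

0.596435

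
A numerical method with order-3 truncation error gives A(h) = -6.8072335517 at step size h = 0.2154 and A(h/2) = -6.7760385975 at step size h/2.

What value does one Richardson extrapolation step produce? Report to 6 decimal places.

r = 3: numerator weight 8, denominator 7.
Difference of the inputs: -6.7760385975 − (-6.8072335517) = 0.0311949542
Correction (A(h/2) − A(h))/(8 − 1) = 0.0311949542/7 = 0.0044564220
R = A(h/2) + (A(h/2) − A(h))/7 = -6.7760385975 + 0.0044564220 = -6.7715821755

-6.771582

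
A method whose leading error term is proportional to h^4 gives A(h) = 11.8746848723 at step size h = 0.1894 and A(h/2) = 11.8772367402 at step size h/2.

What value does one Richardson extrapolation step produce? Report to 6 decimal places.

r = 4: numerator weight 16, denominator 15.
Weighted: 190.0357878432 − 11.8746848723 = 178.1611029709
Divide by 2^4 − 1 = 15.
So the Richardson estimate is 11.8774068647.

11.877407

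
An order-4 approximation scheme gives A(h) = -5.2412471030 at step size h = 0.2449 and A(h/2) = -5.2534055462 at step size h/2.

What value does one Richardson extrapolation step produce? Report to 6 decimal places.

The method has order 4: 2^4 = 16.
Top: 16(-5.2534055462) − (-5.2412471030) = -78.8132416362
Divide by 2^4 − 1 = 15.
So the Richardson estimate is -5.2542161091.
Shift from A(h/2): −0.0008105629.

-5.254216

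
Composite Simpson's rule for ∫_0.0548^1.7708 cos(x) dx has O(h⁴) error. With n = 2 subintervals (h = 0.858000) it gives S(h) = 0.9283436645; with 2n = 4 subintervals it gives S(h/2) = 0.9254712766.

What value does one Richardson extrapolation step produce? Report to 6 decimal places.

0.925280

r = 4: numerator weight 16, denominator 15.
2^4×A(h/2) = 14.8075404256; minus A(h) gives 13.8791967611.
Denominator 16 − 1 = 15.
13.8791967611 ÷ 15 = 0.9252797841
Shift from A(h/2): −0.0001914925.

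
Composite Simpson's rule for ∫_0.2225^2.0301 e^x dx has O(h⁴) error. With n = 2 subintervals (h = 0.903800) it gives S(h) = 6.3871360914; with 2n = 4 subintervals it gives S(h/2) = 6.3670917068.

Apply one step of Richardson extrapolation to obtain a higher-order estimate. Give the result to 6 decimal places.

6.365755

The method has order 4: 2^4 = 16.
Top: 16(6.3670917068) − (6.3871360914) = 95.4863312174
Denominator 16 − 1 = 15.
(16·6.3670917068 − 6.3871360914)/(16 − 1) = 6.3657554145
Gap between inputs: 2.004e-02; correction applied: −0.0013362923.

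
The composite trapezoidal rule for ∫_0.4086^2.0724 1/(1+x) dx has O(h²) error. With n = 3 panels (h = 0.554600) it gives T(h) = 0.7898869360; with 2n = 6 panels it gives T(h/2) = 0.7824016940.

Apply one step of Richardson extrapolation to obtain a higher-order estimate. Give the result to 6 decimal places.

r = 2: numerator weight 4, denominator 3.
Numerator 4·A(h/2) − A(h) = 4·0.7824016940 − 0.7898869360 = 2.3397198400
Denominator 4 − 1 = 3.
2.3397198400 ÷ 3 = 0.7799066133

0.779907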